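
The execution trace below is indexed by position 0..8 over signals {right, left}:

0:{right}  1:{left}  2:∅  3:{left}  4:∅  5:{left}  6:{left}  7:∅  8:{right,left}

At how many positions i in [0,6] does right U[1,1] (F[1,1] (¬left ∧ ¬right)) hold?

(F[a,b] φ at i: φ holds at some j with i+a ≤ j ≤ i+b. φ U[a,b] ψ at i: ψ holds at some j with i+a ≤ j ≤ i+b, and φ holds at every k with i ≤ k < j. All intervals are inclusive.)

Evaluate at each i in [0,6]:
  i=0: ✓ (rhs at j=1; lhs holds on [0,0])
  i=1: ✗ (no rhs in [2,2])
  i=2: ✗ (lhs fails at k=2 before rhs at j=3)
  i=3: ✗ (no rhs in [4,4])
  i=4: ✗ (no rhs in [5,5])
  i=5: ✗ (lhs fails at k=5 before rhs at j=6)
  i=6: ✗ (no rhs in [7,7])
Positions where it holds: {0} → 1.

1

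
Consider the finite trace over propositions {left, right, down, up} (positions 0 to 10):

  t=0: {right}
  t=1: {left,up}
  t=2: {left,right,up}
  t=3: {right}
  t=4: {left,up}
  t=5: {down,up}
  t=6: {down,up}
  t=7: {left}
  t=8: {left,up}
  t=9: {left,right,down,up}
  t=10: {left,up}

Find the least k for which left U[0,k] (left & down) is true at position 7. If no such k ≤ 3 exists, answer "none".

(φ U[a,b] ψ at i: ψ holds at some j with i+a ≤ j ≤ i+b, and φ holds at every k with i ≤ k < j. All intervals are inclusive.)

2

Need earliest j ≥ 7 with (left & down), and left at every k in [7,j-1].
  j=7: rhs fails.
  j=8: rhs fails.
  j=9: rhs holds; lhs holds on [7,8]. k = 2.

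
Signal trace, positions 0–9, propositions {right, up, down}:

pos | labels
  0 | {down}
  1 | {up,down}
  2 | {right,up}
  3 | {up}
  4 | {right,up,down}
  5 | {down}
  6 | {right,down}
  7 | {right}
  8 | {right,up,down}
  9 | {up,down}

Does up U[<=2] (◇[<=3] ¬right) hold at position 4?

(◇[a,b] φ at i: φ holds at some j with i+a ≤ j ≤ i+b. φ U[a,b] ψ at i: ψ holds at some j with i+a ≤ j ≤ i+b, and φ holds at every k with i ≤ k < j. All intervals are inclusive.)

Need some j in [4,6] with ◇[<=3] ¬right, and up at every k in [4,j-1].
  j=4: ◇[<=3] ¬right holds; no prefix to check → satisfied.

Yes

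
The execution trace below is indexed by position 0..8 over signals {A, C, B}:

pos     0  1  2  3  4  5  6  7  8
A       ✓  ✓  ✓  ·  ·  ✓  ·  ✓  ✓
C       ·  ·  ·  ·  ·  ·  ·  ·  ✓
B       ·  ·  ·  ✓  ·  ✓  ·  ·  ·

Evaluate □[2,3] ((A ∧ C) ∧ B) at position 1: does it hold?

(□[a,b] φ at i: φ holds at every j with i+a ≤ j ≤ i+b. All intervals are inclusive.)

Does not hold

Check ((A ∧ C) ∧ B) at every j in [3,4]:
  j=3: false
  j=4: false
Fails at j=3 → formula fails.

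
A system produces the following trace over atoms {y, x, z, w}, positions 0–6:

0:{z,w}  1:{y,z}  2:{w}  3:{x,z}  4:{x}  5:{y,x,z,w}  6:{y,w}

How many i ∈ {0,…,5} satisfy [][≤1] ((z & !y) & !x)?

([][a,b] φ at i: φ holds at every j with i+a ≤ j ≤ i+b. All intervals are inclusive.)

0

Evaluate at each i in [0,5]:
  i=0: ✗ (fails at j=1)
  i=1: ✗ (fails at j=1)
  i=2: ✗ (fails at j=2)
  i=3: ✗ (fails at j=3)
  i=4: ✗ (fails at j=4)
  i=5: ✗ (fails at j=5)
Positions where it holds: {} → 0.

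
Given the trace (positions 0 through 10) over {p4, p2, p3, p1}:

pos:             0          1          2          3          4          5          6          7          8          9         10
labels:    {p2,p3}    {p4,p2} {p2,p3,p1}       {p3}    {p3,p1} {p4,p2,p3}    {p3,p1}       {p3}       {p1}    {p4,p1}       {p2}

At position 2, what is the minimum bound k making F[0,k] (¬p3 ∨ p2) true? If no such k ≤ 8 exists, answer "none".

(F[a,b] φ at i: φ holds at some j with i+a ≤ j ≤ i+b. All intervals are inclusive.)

0

Scan j = 2,3,… for (¬p3 ∨ p2):
  j=2: holds
First hit at j=2, so smallest k = 2-2 = 0.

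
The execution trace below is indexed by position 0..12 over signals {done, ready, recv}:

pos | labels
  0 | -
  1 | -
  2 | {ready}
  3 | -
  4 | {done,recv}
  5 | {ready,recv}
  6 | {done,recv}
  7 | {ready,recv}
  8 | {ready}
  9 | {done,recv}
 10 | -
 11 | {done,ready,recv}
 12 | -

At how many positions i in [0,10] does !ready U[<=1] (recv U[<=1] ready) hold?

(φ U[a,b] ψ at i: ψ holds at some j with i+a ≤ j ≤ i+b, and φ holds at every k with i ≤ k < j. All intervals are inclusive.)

9

Evaluate at each i in [0,10]:
  i=0: ✗ (no rhs in [0,1])
  i=1: ✓ (rhs at j=2; lhs holds on [1,1])
  i=2: ✓ (rhs at j=2)
  i=3: ✓ (rhs at j=4; lhs holds on [3,3])
  i=4: ✓ (rhs at j=4)
  i=5: ✓ (rhs at j=5)
  i=6: ✓ (rhs at j=6)
  i=7: ✓ (rhs at j=7)
  i=8: ✓ (rhs at j=8)
  i=9: ✗ (no rhs in [9,10])
  i=10: ✓ (rhs at j=11; lhs holds on [10,10])
Positions where it holds: {1, 2, 3, 4, 5, 6, 7, 8, 10} → 9.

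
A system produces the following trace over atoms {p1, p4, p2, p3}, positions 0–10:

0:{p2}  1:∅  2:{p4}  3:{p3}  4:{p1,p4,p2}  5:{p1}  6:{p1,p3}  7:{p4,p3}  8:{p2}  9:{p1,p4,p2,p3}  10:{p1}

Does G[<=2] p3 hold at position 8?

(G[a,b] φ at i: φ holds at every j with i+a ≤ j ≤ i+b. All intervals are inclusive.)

Does not hold

Check p3 at every j in [8,10]:
  j=8: false
  j=9: true
  j=10: false
Fails at j=8 → formula fails.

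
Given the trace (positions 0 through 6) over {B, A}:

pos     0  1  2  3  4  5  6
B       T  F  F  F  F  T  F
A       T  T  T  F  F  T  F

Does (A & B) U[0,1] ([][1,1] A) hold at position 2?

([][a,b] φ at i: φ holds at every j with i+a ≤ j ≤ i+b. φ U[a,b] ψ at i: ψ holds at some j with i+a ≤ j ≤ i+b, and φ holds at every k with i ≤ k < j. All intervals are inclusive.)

Need some j in [2,3] with [][1,1] A, and (A & B) at every k in [2,j-1].
  j=2: [][1,1] A — fails at 3.
  j=3: [][1,1] A — fails at 4.
No j in the window works → until fails.

Does not hold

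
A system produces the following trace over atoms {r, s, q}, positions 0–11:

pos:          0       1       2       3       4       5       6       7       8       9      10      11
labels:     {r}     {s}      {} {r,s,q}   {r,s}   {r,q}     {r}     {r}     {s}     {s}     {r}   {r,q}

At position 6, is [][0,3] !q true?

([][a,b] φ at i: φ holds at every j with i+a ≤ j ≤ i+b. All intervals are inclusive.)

Holds

Check !q at every j in [6,9]:
  j=6: true
  j=7: true
  j=8: true
  j=9: true
All positions satisfy it → formula holds.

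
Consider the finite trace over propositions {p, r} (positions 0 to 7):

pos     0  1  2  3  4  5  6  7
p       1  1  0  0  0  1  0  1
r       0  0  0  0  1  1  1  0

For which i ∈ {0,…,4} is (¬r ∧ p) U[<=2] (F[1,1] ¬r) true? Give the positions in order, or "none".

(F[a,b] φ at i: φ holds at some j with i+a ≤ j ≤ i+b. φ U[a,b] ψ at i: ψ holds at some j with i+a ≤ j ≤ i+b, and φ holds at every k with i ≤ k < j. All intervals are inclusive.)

0, 1, 2

Evaluate at each i in [0,4]:
  i=0: ✓ (rhs at j=0)
  i=1: ✓ (rhs at j=1)
  i=2: ✓ (rhs at j=2)
  i=3: ✗ (no rhs in [3,5])
  i=4: ✗ (lhs fails at k=4 before rhs at j=6)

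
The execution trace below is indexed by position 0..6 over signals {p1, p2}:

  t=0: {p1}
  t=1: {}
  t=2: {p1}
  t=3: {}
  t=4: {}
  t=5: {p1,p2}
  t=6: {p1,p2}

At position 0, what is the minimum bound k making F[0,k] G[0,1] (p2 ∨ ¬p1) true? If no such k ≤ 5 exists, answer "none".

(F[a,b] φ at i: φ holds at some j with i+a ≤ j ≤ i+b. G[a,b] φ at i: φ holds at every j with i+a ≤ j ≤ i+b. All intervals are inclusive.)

Scan j = 0,1,… for G[0,1] (p2 ∨ ¬p1):
  j=0: fails
  j=1: fails
  j=2: fails
  j=3: holds
First hit at j=3, so smallest k = 3-0 = 3.

3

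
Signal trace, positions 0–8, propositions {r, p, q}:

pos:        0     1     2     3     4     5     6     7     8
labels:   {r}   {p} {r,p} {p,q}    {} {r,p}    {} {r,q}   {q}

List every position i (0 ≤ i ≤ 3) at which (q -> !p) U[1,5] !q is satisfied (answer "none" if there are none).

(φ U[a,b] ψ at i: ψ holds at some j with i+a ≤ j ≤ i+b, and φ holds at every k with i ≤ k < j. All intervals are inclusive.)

0, 1

Evaluate at each i in [0,3]:
  i=0: ✓ (rhs at j=1; lhs holds on [0,0])
  i=1: ✓ (rhs at j=2; lhs holds on [1,1])
  i=2: ✗ (lhs fails at k=3 before rhs at j=4)
  i=3: ✗ (lhs fails at k=3 before rhs at j=4)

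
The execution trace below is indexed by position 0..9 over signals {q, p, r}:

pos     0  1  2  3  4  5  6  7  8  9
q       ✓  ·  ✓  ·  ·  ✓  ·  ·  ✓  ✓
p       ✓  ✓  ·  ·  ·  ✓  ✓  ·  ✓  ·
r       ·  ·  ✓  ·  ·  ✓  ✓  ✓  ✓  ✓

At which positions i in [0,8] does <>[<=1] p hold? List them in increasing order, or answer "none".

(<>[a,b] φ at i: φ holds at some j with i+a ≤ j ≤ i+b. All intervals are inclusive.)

0, 1, 4, 5, 6, 7, 8

Evaluate at each i in [0,8]:
  i=0: ✓ (witness j=0)
  i=1: ✓ (witness j=1)
  i=2: ✗ (none in [2,3])
  i=3: ✗ (none in [3,4])
  i=4: ✓ (witness j=5)
  i=5: ✓ (witness j=5)
  i=6: ✓ (witness j=6)
  i=7: ✓ (witness j=8)
  i=8: ✓ (witness j=8)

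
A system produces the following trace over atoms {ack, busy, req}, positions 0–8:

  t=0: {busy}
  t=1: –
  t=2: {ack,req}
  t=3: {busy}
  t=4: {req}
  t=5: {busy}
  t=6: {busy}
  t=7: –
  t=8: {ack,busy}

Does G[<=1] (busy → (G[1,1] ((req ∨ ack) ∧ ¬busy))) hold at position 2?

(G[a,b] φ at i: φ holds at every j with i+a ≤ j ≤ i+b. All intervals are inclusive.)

True

Check (busy → (G[1,1] ((req ∨ ack) ∧ ¬busy))) at every j in [2,3]:
  j=2: antecedent false → ✓
  j=3: antecedent true; consequent holds on [4,4] → ✓
All positions satisfy it → formula holds.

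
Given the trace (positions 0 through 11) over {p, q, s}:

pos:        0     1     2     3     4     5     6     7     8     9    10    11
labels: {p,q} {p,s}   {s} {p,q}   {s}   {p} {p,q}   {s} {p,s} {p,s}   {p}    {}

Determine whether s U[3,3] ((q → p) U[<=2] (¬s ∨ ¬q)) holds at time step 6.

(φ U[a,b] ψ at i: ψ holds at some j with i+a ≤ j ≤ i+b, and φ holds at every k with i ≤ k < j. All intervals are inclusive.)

Does not hold

Need some j in [9,9] with ((q → p) U[<=2] (¬s ∨ ¬q)), and s at every k in [6,j-1].
  j=9: ((q → p) U[<=2] (¬s ∨ ¬q)) holds, but s fails at k=6 → not this j.
No j in the window works → until fails.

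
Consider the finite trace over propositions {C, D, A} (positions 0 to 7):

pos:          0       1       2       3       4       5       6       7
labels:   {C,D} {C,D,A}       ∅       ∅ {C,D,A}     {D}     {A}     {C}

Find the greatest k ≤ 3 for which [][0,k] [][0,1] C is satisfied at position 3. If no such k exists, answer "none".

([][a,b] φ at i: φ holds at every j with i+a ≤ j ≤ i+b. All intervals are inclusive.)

none

[][0,1] C must hold from j=3 onward; find where it first fails.
  j=3: fails → no k works.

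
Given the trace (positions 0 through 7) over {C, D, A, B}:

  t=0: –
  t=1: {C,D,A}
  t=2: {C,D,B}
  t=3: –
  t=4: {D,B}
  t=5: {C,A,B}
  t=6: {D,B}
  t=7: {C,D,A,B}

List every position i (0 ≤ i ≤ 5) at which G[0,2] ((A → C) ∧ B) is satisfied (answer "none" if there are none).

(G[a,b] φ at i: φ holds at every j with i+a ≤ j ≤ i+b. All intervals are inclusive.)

4, 5

Evaluate at each i in [0,5]:
  i=0: ✗ (fails at j=0)
  i=1: ✗ (fails at j=1)
  i=2: ✗ (fails at j=3)
  i=3: ✗ (fails at j=3)
  i=4: ✓ (all of [4,6])
  i=5: ✓ (all of [5,7])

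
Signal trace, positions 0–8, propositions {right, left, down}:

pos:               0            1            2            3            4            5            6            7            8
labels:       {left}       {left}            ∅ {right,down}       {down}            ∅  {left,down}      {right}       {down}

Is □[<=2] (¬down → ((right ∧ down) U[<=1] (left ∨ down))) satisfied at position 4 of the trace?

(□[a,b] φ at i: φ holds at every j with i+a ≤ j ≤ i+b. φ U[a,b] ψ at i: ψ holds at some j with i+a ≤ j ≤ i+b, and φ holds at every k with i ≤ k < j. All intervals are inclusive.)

Does not hold

Check (¬down → ((right ∧ down) U[<=1] (left ∨ down))) at every j in [4,6]:
  j=4: antecedent false → ✓
  j=5: antecedent true; consequent fails → ✗
  j=6: antecedent false → ✓
Fails at j=5 → formula fails.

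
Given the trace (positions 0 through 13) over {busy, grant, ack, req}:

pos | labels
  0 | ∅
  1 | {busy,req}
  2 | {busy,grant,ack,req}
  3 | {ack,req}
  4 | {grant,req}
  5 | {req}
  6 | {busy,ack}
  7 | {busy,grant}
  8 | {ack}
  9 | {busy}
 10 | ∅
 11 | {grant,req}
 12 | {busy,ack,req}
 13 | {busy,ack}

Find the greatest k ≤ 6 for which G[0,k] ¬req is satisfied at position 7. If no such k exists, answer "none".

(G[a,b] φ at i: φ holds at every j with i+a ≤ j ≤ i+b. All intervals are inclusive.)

¬req must hold from j=7 onward; find where it first fails.
  j=7: holds
  j=8: holds
  j=9: holds
  j=10: holds
  j=11: fails
Holds on [7,10], so largest k = 3.

3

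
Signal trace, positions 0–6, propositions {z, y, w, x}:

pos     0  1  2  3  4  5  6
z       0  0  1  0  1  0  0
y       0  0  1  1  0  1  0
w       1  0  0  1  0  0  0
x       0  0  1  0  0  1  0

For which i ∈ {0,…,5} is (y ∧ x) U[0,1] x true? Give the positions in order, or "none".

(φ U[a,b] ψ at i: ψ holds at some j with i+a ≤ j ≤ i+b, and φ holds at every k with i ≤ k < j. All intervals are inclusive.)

Evaluate at each i in [0,5]:
  i=0: ✗ (no rhs in [0,1])
  i=1: ✗ (lhs fails at k=1 before rhs at j=2)
  i=2: ✓ (rhs at j=2)
  i=3: ✗ (no rhs in [3,4])
  i=4: ✗ (lhs fails at k=4 before rhs at j=5)
  i=5: ✓ (rhs at j=5)

2, 5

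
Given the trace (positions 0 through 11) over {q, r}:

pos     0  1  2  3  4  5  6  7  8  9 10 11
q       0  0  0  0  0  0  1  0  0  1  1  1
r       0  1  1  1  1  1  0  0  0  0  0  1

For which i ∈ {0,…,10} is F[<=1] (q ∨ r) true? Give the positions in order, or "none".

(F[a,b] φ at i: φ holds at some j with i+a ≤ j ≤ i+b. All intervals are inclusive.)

0, 1, 2, 3, 4, 5, 6, 8, 9, 10

Evaluate at each i in [0,10]:
  i=0: ✓ (witness j=1)
  i=1: ✓ (witness j=1)
  i=2: ✓ (witness j=2)
  i=3: ✓ (witness j=3)
  i=4: ✓ (witness j=4)
  i=5: ✓ (witness j=5)
  i=6: ✓ (witness j=6)
  i=7: ✗ (none in [7,8])
  i=8: ✓ (witness j=9)
  i=9: ✓ (witness j=9)
  i=10: ✓ (witness j=10)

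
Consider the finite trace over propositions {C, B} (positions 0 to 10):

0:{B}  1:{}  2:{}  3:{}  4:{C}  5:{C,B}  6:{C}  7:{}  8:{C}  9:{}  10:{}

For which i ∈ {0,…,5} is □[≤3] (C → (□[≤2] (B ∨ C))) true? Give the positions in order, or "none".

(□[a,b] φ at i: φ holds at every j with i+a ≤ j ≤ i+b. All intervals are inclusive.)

Evaluate at each i in [0,5]:
  i=0: ✓ (all of [0,3])
  i=1: ✓ (all of [1,4])
  i=2: ✗ (fails at j=5)
  i=3: ✗ (fails at j=5)
  i=4: ✗ (fails at j=5)
  i=5: ✗ (fails at j=5)

0, 1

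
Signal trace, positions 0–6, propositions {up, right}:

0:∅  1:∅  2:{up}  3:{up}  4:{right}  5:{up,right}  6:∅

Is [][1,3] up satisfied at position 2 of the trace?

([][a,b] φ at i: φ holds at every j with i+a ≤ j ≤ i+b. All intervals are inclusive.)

Check up at every j in [3,5]:
  j=3: true
  j=4: false
  j=5: true
Fails at j=4 → formula fails.

False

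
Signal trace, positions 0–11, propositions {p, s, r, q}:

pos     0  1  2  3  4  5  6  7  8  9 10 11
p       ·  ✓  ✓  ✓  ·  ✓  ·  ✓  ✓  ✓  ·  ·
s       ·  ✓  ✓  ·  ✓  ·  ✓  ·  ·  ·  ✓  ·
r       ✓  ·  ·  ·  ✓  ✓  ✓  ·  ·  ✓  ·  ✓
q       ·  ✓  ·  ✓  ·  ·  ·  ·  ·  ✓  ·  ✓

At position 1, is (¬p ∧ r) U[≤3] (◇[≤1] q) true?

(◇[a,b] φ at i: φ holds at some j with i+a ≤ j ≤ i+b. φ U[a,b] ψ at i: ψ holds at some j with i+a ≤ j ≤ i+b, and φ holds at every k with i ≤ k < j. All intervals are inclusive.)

True

Need some j in [1,4] with ◇[≤1] q, and (¬p ∧ r) at every k in [1,j-1].
  j=1: ◇[≤1] q holds; no prefix to check → satisfied.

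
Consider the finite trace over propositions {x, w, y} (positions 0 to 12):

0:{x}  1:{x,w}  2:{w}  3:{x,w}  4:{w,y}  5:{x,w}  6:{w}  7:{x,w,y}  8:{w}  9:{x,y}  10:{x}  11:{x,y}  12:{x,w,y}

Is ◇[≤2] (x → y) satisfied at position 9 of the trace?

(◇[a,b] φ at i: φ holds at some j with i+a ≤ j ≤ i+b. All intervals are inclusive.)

Check (x → y) at each j in [9,11]:
  j=9: true
  j=10: false
  j=11: true
Found at j=9 → formula holds.

Holds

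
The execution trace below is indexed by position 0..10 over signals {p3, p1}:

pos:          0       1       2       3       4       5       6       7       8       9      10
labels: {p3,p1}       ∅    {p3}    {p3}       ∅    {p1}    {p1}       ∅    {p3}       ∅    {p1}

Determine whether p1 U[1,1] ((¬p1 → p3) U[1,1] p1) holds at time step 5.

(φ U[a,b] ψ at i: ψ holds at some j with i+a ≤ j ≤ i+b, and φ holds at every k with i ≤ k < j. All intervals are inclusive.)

False

Need some j in [6,6] with ((¬p1 → p3) U[1,1] p1), and p1 at every k in [5,j-1].
  j=6: ((¬p1 → p3) U[1,1] p1) — fails.
No j in the window works → until fails.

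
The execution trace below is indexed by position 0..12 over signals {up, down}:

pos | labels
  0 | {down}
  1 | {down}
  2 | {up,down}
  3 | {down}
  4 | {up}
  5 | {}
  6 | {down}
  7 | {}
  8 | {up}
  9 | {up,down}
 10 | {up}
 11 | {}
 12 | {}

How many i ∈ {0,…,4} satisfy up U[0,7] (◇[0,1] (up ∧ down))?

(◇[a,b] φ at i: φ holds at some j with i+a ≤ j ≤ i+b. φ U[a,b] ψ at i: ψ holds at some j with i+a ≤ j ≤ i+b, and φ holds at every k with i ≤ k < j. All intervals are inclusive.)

2

Evaluate at each i in [0,4]:
  i=0: ✗ (lhs fails at k=0 before rhs at j=1)
  i=1: ✓ (rhs at j=1)
  i=2: ✓ (rhs at j=2)
  i=3: ✗ (lhs fails at k=3 before rhs at j=8)
  i=4: ✗ (lhs fails at k=5 before rhs at j=8)
Positions where it holds: {1, 2} → 2.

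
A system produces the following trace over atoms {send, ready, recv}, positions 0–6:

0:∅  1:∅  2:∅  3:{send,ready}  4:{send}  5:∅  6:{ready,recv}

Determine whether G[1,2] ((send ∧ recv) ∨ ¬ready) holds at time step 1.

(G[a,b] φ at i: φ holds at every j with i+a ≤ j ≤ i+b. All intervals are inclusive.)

Check ((send ∧ recv) ∨ ¬ready) at every j in [2,3]:
  j=2: true
  j=3: false
Fails at j=3 → formula fails.

False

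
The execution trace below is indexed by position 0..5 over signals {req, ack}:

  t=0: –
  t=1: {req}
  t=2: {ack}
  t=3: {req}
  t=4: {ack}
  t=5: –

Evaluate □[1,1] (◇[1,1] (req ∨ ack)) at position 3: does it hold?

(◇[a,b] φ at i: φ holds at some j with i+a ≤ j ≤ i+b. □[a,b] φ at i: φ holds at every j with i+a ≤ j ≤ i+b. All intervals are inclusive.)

Check ◇[1,1] (req ∨ ack) at every j in [4,4]:
  j=4: fails (none in [5,5])
Fails at j=4 → formula fails.

No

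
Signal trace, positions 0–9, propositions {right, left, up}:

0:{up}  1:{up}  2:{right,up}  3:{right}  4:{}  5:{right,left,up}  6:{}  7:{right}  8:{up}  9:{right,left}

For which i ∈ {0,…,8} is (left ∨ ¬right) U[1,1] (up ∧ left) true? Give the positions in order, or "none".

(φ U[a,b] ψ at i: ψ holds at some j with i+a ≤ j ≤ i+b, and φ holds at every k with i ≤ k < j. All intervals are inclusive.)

4

Evaluate at each i in [0,8]:
  i=0: ✗ (no rhs in [1,1])
  i=1: ✗ (no rhs in [2,2])
  i=2: ✗ (no rhs in [3,3])
  i=3: ✗ (no rhs in [4,4])
  i=4: ✓ (rhs at j=5; lhs holds on [4,4])
  i=5: ✗ (no rhs in [6,6])
  i=6: ✗ (no rhs in [7,7])
  i=7: ✗ (no rhs in [8,8])
  i=8: ✗ (no rhs in [9,9])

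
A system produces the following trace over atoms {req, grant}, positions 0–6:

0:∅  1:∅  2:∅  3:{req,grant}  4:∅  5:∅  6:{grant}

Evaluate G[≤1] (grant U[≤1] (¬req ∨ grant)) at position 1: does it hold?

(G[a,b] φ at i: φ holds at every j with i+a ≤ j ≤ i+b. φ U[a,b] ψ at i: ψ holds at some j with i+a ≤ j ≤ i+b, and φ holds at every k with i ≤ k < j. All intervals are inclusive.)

True

Check (grant U[≤1] (¬req ∨ grant)) at every j in [1,2]:
  j=1: holds
  j=2: holds
All positions satisfy it → formula holds.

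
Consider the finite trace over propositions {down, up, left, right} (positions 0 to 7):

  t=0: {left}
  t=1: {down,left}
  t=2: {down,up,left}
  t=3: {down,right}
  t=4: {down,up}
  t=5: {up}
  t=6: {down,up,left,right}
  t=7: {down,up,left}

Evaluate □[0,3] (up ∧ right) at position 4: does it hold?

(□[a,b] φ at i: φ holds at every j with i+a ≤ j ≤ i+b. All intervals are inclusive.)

Check (up ∧ right) at every j in [4,7]:
  j=4: false
  j=5: false
  j=6: true
  j=7: false
Fails at j=4 → formula fails.

Does not hold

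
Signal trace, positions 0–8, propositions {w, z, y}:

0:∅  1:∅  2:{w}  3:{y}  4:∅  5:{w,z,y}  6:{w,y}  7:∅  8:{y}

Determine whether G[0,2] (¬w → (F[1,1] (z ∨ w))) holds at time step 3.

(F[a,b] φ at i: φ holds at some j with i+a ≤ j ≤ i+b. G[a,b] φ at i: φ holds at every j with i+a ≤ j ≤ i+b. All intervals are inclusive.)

False

Check (¬w → (F[1,1] (z ∨ w))) at every j in [3,5]:
  j=3: antecedent true; consequent fails (none in [4,4]) → ✗
  j=4: antecedent true; consequent holds (witness at 5) → ✓
  j=5: antecedent false → ✓
Fails at j=3 → formula fails.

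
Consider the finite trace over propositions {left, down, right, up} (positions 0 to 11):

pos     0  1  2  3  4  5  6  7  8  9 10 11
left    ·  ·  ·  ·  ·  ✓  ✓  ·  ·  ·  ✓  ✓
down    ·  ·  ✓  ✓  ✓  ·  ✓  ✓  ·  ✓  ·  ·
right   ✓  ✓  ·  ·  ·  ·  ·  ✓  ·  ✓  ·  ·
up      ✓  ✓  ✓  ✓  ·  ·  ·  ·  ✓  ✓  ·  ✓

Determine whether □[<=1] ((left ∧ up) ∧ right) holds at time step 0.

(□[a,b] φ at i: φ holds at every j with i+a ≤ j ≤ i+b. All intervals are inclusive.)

False

Check ((left ∧ up) ∧ right) at every j in [0,1]:
  j=0: false
  j=1: false
Fails at j=0 → formula fails.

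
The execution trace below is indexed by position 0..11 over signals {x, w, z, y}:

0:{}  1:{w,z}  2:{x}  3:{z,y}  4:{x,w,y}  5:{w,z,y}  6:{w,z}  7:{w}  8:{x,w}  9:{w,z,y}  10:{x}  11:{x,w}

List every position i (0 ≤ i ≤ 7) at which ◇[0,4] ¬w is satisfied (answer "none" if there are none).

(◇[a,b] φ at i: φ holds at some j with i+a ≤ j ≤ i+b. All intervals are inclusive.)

0, 1, 2, 3, 6, 7

Evaluate at each i in [0,7]:
  i=0: ✓ (witness j=0)
  i=1: ✓ (witness j=2)
  i=2: ✓ (witness j=2)
  i=3: ✓ (witness j=3)
  i=4: ✗ (none in [4,8])
  i=5: ✗ (none in [5,9])
  i=6: ✓ (witness j=10)
  i=7: ✓ (witness j=10)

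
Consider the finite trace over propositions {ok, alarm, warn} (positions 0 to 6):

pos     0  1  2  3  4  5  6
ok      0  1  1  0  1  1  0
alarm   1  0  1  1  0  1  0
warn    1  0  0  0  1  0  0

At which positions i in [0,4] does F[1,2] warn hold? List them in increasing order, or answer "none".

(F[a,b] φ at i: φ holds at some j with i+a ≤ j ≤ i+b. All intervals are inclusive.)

Evaluate at each i in [0,4]:
  i=0: ✗ (none in [1,2])
  i=1: ✗ (none in [2,3])
  i=2: ✓ (witness j=4)
  i=3: ✓ (witness j=4)
  i=4: ✗ (none in [5,6])

2, 3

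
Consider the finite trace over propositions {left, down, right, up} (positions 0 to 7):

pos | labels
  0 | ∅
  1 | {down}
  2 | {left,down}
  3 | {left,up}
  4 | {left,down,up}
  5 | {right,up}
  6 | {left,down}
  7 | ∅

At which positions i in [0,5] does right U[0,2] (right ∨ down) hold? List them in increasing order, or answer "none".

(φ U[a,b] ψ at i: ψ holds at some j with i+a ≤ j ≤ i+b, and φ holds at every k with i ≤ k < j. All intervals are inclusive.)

1, 2, 4, 5

Evaluate at each i in [0,5]:
  i=0: ✗ (lhs fails at k=0 before rhs at j=1)
  i=1: ✓ (rhs at j=1)
  i=2: ✓ (rhs at j=2)
  i=3: ✗ (lhs fails at k=3 before rhs at j=4)
  i=4: ✓ (rhs at j=4)
  i=5: ✓ (rhs at j=5)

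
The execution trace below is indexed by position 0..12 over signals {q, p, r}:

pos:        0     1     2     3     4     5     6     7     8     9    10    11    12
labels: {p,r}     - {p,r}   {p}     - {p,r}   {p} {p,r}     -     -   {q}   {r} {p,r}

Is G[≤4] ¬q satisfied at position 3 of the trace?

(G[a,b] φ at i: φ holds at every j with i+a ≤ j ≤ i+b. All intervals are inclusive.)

True

Check ¬q at every j in [3,7]:
  j=3: true
  j=4: true
  j=5: true
  j=6: true
  j=7: true
All positions satisfy it → formula holds.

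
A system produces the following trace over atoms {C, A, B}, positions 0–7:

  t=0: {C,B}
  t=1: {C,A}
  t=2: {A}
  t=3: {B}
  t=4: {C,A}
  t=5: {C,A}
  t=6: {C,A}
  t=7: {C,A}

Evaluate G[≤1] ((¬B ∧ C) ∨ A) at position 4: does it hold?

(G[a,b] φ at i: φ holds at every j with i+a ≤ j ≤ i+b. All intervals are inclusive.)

Check ((¬B ∧ C) ∨ A) at every j in [4,5]:
  j=4: true
  j=5: true
All positions satisfy it → formula holds.

True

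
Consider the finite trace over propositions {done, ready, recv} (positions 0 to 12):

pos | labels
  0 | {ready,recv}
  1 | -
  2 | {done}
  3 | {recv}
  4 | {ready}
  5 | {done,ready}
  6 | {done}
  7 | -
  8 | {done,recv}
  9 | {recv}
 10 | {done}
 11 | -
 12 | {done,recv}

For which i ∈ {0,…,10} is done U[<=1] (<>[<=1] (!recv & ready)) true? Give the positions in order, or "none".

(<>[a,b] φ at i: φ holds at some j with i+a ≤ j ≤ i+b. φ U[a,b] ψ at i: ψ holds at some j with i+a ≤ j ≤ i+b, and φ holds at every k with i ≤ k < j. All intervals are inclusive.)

Evaluate at each i in [0,10]:
  i=0: ✗ (no rhs in [0,1])
  i=1: ✗ (no rhs in [1,2])
  i=2: ✓ (rhs at j=3; lhs holds on [2,2])
  i=3: ✓ (rhs at j=3)
  i=4: ✓ (rhs at j=4)
  i=5: ✓ (rhs at j=5)
  i=6: ✗ (no rhs in [6,7])
  i=7: ✗ (no rhs in [7,8])
  i=8: ✗ (no rhs in [8,9])
  i=9: ✗ (no rhs in [9,10])
  i=10: ✗ (no rhs in [10,11])

2, 3, 4, 5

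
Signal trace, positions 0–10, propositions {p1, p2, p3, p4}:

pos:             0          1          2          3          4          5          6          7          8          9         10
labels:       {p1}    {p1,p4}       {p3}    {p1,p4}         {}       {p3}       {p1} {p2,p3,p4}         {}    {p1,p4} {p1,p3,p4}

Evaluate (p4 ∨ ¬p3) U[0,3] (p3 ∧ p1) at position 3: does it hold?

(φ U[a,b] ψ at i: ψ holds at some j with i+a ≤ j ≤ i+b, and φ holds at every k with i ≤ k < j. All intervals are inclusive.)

Does not hold

Need some j in [3,6] with (p3 ∧ p1), and (p4 ∨ ¬p3) at every k in [3,j-1].
  j=3: (p3 ∧ p1) false.
  j=4: (p3 ∧ p1) false.
  j=5: (p3 ∧ p1) false.
  j=6: (p3 ∧ p1) false.
No j in the window works → until fails.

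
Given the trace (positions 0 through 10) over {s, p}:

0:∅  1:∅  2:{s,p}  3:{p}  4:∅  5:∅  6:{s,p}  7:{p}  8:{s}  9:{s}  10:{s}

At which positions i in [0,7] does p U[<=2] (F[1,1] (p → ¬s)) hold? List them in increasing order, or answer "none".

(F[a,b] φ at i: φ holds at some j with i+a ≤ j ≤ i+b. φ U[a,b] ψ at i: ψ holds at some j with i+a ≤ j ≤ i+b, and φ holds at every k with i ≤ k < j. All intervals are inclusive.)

0, 2, 3, 4, 6, 7

Evaluate at each i in [0,7]:
  i=0: ✓ (rhs at j=0)
  i=1: ✗ (lhs fails at k=1 before rhs at j=2)
  i=2: ✓ (rhs at j=2)
  i=3: ✓ (rhs at j=3)
  i=4: ✓ (rhs at j=4)
  i=5: ✗ (lhs fails at k=5 before rhs at j=6)
  i=6: ✓ (rhs at j=6)
  i=7: ✓ (rhs at j=7)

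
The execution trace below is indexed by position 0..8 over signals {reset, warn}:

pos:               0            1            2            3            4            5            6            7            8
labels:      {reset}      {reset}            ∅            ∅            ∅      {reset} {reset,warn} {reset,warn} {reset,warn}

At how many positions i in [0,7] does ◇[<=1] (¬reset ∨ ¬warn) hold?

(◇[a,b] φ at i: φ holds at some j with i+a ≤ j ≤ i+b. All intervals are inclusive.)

Evaluate at each i in [0,7]:
  i=0: ✓ (witness j=0)
  i=1: ✓ (witness j=1)
  i=2: ✓ (witness j=2)
  i=3: ✓ (witness j=3)
  i=4: ✓ (witness j=4)
  i=5: ✓ (witness j=5)
  i=6: ✗ (none in [6,7])
  i=7: ✗ (none in [7,8])
Positions where it holds: {0, 1, 2, 3, 4, 5} → 6.

6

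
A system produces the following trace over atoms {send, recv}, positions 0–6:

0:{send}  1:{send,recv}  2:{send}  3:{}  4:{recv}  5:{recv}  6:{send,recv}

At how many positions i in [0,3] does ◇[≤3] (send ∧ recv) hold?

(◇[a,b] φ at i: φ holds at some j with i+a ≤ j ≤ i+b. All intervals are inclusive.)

Evaluate at each i in [0,3]:
  i=0: ✓ (witness j=1)
  i=1: ✓ (witness j=1)
  i=2: ✗ (none in [2,5])
  i=3: ✓ (witness j=6)
Positions where it holds: {0, 1, 3} → 3.

3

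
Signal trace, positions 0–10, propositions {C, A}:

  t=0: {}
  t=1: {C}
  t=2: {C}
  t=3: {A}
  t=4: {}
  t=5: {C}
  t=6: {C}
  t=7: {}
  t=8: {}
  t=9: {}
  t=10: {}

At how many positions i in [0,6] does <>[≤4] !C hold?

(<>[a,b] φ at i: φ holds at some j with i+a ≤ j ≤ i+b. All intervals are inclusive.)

7

Evaluate at each i in [0,6]:
  i=0: ✓ (witness j=0)
  i=1: ✓ (witness j=3)
  i=2: ✓ (witness j=3)
  i=3: ✓ (witness j=3)
  i=4: ✓ (witness j=4)
  i=5: ✓ (witness j=7)
  i=6: ✓ (witness j=7)
Positions where it holds: {0, 1, 2, 3, 4, 5, 6} → 7.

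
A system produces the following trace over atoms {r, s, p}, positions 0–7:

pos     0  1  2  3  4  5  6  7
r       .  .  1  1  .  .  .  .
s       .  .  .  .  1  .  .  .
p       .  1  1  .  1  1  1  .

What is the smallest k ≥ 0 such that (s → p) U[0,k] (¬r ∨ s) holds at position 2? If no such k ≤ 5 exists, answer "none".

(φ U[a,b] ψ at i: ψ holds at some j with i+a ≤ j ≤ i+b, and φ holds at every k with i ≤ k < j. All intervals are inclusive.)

2

Need earliest j ≥ 2 with (¬r ∨ s), and (s → p) at every k in [2,j-1].
  j=2: rhs fails.
  j=3: rhs fails.
  j=4: rhs holds; lhs holds on [2,3]. k = 2.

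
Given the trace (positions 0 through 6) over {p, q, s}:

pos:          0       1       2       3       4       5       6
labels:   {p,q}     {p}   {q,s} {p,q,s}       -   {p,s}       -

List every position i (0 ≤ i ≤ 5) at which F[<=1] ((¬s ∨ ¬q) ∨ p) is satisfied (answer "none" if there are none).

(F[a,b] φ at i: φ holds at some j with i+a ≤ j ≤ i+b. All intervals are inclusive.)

0, 1, 2, 3, 4, 5

Evaluate at each i in [0,5]:
  i=0: ✓ (witness j=0)
  i=1: ✓ (witness j=1)
  i=2: ✓ (witness j=3)
  i=3: ✓ (witness j=3)
  i=4: ✓ (witness j=4)
  i=5: ✓ (witness j=5)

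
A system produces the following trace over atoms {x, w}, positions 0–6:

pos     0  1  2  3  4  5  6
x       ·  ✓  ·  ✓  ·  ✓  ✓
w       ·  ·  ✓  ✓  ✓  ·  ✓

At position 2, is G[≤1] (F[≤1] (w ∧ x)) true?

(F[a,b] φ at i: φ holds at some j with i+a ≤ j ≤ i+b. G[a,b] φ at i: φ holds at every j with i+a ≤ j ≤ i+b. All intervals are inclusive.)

Check F[≤1] (w ∧ x) at every j in [2,3]:
  j=2: holds (witness at 3)
  j=3: holds (witness at 3)
All positions satisfy it → formula holds.

Holds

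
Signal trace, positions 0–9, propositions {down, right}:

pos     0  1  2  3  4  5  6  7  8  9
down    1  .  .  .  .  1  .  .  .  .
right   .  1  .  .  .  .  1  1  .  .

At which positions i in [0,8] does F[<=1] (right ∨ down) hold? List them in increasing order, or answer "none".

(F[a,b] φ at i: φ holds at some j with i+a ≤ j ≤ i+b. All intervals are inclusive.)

0, 1, 4, 5, 6, 7

Evaluate at each i in [0,8]:
  i=0: ✓ (witness j=0)
  i=1: ✓ (witness j=1)
  i=2: ✗ (none in [2,3])
  i=3: ✗ (none in [3,4])
  i=4: ✓ (witness j=5)
  i=5: ✓ (witness j=5)
  i=6: ✓ (witness j=6)
  i=7: ✓ (witness j=7)
  i=8: ✗ (none in [8,9])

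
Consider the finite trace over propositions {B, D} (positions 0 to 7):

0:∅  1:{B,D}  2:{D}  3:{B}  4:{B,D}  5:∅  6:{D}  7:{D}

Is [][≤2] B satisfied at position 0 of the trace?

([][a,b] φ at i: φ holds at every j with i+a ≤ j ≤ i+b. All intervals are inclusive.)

No

Check B at every j in [0,2]:
  j=0: false
  j=1: true
  j=2: false
Fails at j=0 → formula fails.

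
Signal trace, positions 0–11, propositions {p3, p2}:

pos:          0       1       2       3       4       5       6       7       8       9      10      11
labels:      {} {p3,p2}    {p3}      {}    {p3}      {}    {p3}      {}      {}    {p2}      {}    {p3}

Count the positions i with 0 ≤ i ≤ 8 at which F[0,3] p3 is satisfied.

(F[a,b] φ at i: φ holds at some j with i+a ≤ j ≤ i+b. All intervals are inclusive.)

Evaluate at each i in [0,8]:
  i=0: ✓ (witness j=1)
  i=1: ✓ (witness j=1)
  i=2: ✓ (witness j=2)
  i=3: ✓ (witness j=4)
  i=4: ✓ (witness j=4)
  i=5: ✓ (witness j=6)
  i=6: ✓ (witness j=6)
  i=7: ✗ (none in [7,10])
  i=8: ✓ (witness j=11)
Positions where it holds: {0, 1, 2, 3, 4, 5, 6, 8} → 8.

8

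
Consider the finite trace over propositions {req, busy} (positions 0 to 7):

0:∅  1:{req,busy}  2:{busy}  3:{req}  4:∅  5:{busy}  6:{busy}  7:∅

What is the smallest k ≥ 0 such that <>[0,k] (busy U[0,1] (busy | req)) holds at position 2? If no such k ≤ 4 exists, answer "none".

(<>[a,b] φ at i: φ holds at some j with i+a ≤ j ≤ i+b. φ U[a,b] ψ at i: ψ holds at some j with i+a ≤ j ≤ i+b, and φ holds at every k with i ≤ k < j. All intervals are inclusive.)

Scan j = 2,3,… for (busy U[0,1] (busy | req)):
  j=2: holds
First hit at j=2, so smallest k = 2-2 = 0.

0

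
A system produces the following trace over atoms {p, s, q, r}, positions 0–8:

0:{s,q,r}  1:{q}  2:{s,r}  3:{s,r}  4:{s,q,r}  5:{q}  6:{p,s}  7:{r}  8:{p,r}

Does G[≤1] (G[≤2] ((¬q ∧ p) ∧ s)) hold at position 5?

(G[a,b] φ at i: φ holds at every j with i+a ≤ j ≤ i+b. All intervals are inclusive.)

No

Check G[≤2] ((¬q ∧ p) ∧ s) at every j in [5,6]:
  j=5: fails at 5
  j=6: fails at 7
Fails at j=5 → formula fails.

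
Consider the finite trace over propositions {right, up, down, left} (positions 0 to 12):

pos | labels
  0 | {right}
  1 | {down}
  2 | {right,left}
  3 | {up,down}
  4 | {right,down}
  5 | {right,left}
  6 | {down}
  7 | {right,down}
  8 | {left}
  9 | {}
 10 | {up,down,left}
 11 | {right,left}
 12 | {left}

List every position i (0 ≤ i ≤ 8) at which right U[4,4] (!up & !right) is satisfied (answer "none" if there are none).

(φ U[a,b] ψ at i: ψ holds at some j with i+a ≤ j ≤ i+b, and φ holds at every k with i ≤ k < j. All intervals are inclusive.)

none

Evaluate at each i in [0,8]:
  i=0: ✗ (no rhs in [4,4])
  i=1: ✗ (no rhs in [5,5])
  i=2: ✗ (lhs fails at k=3 before rhs at j=6)
  i=3: ✗ (no rhs in [7,7])
  i=4: ✗ (lhs fails at k=6 before rhs at j=8)
  i=5: ✗ (lhs fails at k=6 before rhs at j=9)
  i=6: ✗ (no rhs in [10,10])
  i=7: ✗ (no rhs in [11,11])
  i=8: ✗ (lhs fails at k=8 before rhs at j=12)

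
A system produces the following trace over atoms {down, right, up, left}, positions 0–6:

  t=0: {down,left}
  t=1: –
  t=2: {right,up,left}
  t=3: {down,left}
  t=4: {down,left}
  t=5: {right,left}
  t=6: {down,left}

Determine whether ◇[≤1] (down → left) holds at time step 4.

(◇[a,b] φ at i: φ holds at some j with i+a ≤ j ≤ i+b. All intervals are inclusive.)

Holds

Check (down → left) at each j in [4,5]:
  j=4: true
  j=5: true
Found at j=4 → formula holds.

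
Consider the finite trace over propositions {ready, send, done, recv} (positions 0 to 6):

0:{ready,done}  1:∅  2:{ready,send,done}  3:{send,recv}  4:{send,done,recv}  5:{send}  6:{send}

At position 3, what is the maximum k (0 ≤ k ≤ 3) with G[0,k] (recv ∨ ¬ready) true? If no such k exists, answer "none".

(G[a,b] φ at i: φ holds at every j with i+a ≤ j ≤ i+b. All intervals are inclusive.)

3

(recv ∨ ¬ready) must hold from j=3 onward; find where it first fails.
  j=3: holds
  j=4: holds
  j=5: holds
  j=6: holds
Holds through j=6; largest k = 3.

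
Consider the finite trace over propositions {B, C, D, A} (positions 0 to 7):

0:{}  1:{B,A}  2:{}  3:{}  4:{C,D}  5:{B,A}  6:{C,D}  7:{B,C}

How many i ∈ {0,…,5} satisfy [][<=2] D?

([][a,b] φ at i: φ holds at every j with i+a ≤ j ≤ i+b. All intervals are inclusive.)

Evaluate at each i in [0,5]:
  i=0: ✗ (fails at j=0)
  i=1: ✗ (fails at j=1)
  i=2: ✗ (fails at j=2)
  i=3: ✗ (fails at j=3)
  i=4: ✗ (fails at j=5)
  i=5: ✗ (fails at j=5)
Positions where it holds: {} → 0.

0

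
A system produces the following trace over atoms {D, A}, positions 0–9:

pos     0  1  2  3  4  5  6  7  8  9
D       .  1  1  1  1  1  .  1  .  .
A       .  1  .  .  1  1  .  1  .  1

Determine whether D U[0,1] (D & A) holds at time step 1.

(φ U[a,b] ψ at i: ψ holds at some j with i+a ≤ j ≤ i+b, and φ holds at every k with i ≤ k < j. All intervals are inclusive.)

Need some j in [1,2] with (D & A), and D at every k in [1,j-1].
  j=1: (D & A) holds; no prefix to check → satisfied.

Holds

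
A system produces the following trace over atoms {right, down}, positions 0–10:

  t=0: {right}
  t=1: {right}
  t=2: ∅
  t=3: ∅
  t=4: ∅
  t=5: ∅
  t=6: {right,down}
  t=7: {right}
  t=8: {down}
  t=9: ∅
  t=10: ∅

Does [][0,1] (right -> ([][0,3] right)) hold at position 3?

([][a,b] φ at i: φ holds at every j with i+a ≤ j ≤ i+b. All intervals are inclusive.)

Holds

Check (right -> ([][0,3] right)) at every j in [3,4]:
  j=3: antecedent false → ✓
  j=4: antecedent false → ✓
All positions satisfy it → formula holds.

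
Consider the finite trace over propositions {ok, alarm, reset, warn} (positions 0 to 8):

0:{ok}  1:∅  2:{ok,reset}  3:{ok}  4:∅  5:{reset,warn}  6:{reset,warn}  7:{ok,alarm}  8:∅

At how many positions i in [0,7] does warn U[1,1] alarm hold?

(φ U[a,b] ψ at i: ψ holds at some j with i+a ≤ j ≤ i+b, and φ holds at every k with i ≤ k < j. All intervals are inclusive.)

1

Evaluate at each i in [0,7]:
  i=0: ✗ (no rhs in [1,1])
  i=1: ✗ (no rhs in [2,2])
  i=2: ✗ (no rhs in [3,3])
  i=3: ✗ (no rhs in [4,4])
  i=4: ✗ (no rhs in [5,5])
  i=5: ✗ (no rhs in [6,6])
  i=6: ✓ (rhs at j=7; lhs holds on [6,6])
  i=7: ✗ (no rhs in [8,8])
Positions where it holds: {6} → 1.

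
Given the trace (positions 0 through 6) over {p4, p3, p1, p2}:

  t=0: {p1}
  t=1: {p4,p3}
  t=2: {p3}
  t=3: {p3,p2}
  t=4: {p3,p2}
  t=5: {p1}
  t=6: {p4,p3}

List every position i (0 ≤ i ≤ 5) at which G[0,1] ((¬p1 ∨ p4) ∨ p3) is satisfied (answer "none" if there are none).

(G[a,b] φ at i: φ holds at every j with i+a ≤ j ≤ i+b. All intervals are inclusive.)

Evaluate at each i in [0,5]:
  i=0: ✗ (fails at j=0)
  i=1: ✓ (all of [1,2])
  i=2: ✓ (all of [2,3])
  i=3: ✓ (all of [3,4])
  i=4: ✗ (fails at j=5)
  i=5: ✗ (fails at j=5)

1, 2, 3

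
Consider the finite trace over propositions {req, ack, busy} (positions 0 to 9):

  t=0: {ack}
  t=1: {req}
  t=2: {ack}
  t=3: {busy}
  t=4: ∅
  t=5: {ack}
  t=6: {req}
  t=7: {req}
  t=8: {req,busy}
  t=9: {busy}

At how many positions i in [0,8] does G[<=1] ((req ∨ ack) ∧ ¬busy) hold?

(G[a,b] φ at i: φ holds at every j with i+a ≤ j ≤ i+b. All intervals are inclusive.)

4

Evaluate at each i in [0,8]:
  i=0: ✓ (all of [0,1])
  i=1: ✓ (all of [1,2])
  i=2: ✗ (fails at j=3)
  i=3: ✗ (fails at j=3)
  i=4: ✗ (fails at j=4)
  i=5: ✓ (all of [5,6])
  i=6: ✓ (all of [6,7])
  i=7: ✗ (fails at j=8)
  i=8: ✗ (fails at j=8)
Positions where it holds: {0, 1, 5, 6} → 4.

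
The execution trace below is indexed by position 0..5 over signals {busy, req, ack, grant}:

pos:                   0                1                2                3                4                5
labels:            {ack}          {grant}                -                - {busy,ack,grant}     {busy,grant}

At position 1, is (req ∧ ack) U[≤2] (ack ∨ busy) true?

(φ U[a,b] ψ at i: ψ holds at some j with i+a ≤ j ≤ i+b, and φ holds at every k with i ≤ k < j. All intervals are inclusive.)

False

Need some j in [1,3] with (ack ∨ busy), and (req ∧ ack) at every k in [1,j-1].
  j=1: (ack ∨ busy) false.
  j=2: (ack ∨ busy) false.
  j=3: (ack ∨ busy) false.
No j in the window works → until fails.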